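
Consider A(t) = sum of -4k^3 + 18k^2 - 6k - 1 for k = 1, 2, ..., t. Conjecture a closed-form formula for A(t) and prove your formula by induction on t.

We claim A(t) = -t(t^3 - 4t^2 - 5t + 1) for all t ≥ 1.
Base step (t = 1): A(1) = 7, and the closed form gives 7. They agree.
Inductive step: assume the claim holds for t = k, so A(k) = k(-k^3 + 4k^2 + 5k - 1).
Then A(k+1) = A(k) + (-4k^3 + 6k^2 + 18k + 7) = (k(-k^3 + 4k^2 + 5k - 1)) + (-4k^3 + 6k^2 + 18k + 7).
Simplifying, A(k+1) = -(k + 1)(k^3 - k^2 - 10k - 7) = -(k+1)((k+1)^3 - 4(k+1)^2 - 5(k+1) + 1),
which is the closed form with t = k+1.
This completes the induction.

A(t) = -t(t^3 - 4t^2 - 5t + 1)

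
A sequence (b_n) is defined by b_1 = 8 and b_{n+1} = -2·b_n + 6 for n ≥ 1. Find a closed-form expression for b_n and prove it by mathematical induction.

Computing the first terms: b_1 = 8, b_2 = -10, b_3 = 26. This suggests b_n = -3(-2)^n + 2.
Base case (n = 1): the formula gives 8 = 8 = b_1.
Inductive step: assume the claim holds for n = m, so b_m = -3(-2)^m + 2.
Then b_{m+1} = -2·b_m + 6 = -2·(-3(-2)^m + 2) + 6 = -3(-2)^(m + 1) + 2,
which is the claimed formula at n = m+1.
This completes the induction.

b_n = -3(-2)^n + 2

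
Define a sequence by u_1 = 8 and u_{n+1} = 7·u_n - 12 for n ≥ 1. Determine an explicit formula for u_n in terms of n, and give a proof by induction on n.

u_n = 6·7^(n - 1) + 2

Computing the first terms: u_1 = 8, u_2 = 44, u_3 = 296. This suggests u_n = 6·7^(n - 1) + 2.
Base case (n = 1): the formula gives 8 = 8 = u_1.
For the inductive step, assume it holds for an arbitrary p ≥ 1, so u_p = 6·7^(p - 1) + 2.
Then u_{p+1} = 7·u_p - 12 = 7·(6·7^(p - 1) + 2) - 12 = 6·7^p + 2 = 6·7^((p+1) - 1) + 2,
which is the claimed formula at n = p+1.
Hence, by induction on n, the claim holds for every n ≥ 1.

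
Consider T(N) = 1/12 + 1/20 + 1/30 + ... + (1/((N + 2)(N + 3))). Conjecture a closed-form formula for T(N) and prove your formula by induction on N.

T(N) = N/(3(N + 3))

We claim T(N) = N/(3(N + 3)) for all N ≥ 1.
For the base case N = 1: T(1) = 1/12, and the closed form gives 1/12. They agree.
Inductive step: assume the claim holds for N = m, so T(m) = m/(3(m + 3)).
Then T(m+1) = T(m) + (1/((m + 3)(m + 4))) = (m/(3(m + 3))) + (1/((m + 3)(m + 4))).
Simplifying, T(m+1) = (m + 1)/(3(m + 4)) = (m+1)/(3((m+1) + 3)),
which is the closed form with N = m+1.
By the principle of mathematical induction, the result holds for all N ≥ 1.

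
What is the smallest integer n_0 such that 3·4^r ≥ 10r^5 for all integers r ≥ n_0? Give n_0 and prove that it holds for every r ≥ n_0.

At r = 8: 196608 < 327680, so the inequality fails and n_0 ≥ 9. We prove 3·4^r ≥ 10r^5 for all r ≥ 9.
When r = 9: 3·4^r = 786432 and 10r^5 = 590490, so 786432 ≥ 590490.
Inductive step: assume the claim holds for r = m, so 3·4^m ≥ 10m^5.
Then 3·4^(m + 1) = 4·(3·4^m) ≥ 4·(10m^5).
Also, for m ≥ 9 we have 4·(10m^5) ≥ 10(m+1)^5, since 4 ≥ (1 + 1/m)^5 for all m ≥ 9.
Combining, 3·4^(m + 1) ≥ 10(m+1)^5.
By induction, the statement is established for all r ≥ 9.
Hence the smallest such n_0 is 9.

n_0 = 9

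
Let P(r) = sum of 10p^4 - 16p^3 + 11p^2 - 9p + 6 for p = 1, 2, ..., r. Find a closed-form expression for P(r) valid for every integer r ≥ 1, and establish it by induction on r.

P(r) = r(2r^4 + r^3 - r^2 - 3r + 3)

We claim P(r) = r(2r^4 + r^3 - r^2 - 3r + 3) for all r ≥ 1.
Base step (r = 1): P(1) = 2, and the closed form gives 2. They agree.
Inductive step: suppose the statement holds for some p ≥ 1, so P(p) = p(2p^4 + p^3 - p^2 - 3p + 3).
Then P(p+1) = P(p) + (10p^4 + 24p^3 + 23p^2 + 5p + 2) = (p(2p^4 + p^3 - p^2 - 3p + 3)) + (10p^4 + 24p^3 + 23p^2 + 5p + 2).
Simplifying, P(p+1) = (p + 1)(2p^4 + 9p^3 + 14p^2 + 6p + 2) = (p+1)(2(p+1)^4 + (p+1)^3 - (p+1)^2 - 3(p+1) + 3),
which is the closed form with r = p+1.
By the principle of mathematical induction, the result holds for all r ≥ 1.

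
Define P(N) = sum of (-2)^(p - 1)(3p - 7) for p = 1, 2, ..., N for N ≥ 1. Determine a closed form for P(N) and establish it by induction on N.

P(N) = (-2)^N(-N + 2) - 2

We claim P(N) = (-2)^N(-N + 2) - 2 for all N ≥ 1.
When N = 1: P(1) = -4, and the closed form gives -4. They agree.
For the inductive step, assume it holds for an arbitrary p ≥ 1, so P(p) = (-2)^p(-p + 2) - 2.
Then P(p+1) = P(p) + ((-2)^p(3p - 4)) = ((-2)^p(-p + 2) - 2) + ((-2)^p(3p - 4)).
Simplifying, P(p+1) = 2(-2)^p·p - 2(-2)^p - 2 = (-2)^(p+1)(-(p+1) + 2) - 2,
which is the closed form with N = p+1.
By induction, the statement is established for all N ≥ 1.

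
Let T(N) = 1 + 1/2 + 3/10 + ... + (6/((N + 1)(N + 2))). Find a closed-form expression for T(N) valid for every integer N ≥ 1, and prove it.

We claim T(N) = 3N/(N + 2) for all N ≥ 1.
For the base case N = 1: T(1) = 1, and the closed form gives 1. They agree.
Inductive step: suppose the statement holds for some i ≥ 1, so T(i) = 3i/(i + 2).
Then T(i+1) = T(i) + (6/((i + 2)(i + 3))) = (3i/(i + 2)) + (6/((i + 2)(i + 3))).
Simplifying, T(i+1) = 3(i + 1)/(i + 3) = 3(i+1)/((i+1) + 2),
which is the closed form with N = i+1.
By the principle of mathematical induction, the result holds for all N ≥ 1.

T(N) = 3N/(N + 2)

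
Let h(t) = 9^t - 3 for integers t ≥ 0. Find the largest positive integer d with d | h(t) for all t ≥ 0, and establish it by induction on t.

d = 2

Computing the first values: h(0) = -2 and h(1) = 6; gcd(-2, 6) = 2, so d ≤ 2.
We prove 2 | 9^t - 3 for all t ≥ 0 by induction on t.
For the base case t = 0: h(0) = -2 = 2·(-1), so 2 | h(0).
Inductive step: assume the claim holds for t = k, i.e. 2 | h(k). Then
h(k+1) = 9^(k+1) - 3 = 9·(9^k - 3) + 24 = 9·h(k) + 24. The first term is divisible by 2 by the inductive hypothesis, and 24 is divisible by 2. Hence 2 | h(k+1).
By the principle of mathematical induction, the result holds for all t ≥ 0.
Therefore the largest such d is 2.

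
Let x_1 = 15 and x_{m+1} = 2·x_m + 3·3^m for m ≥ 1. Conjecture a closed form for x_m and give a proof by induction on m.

x_m = 3·2^m + 3^(m + 1)

Computing the first terms: x_1 = 15, x_2 = 39, x_3 = 105. This suggests x_m = 3·2^m + 3^(m + 1).
When m = 1: the formula gives 15 = 15 = x_1.
Inductive step: assume the claim holds for m = j, so x_j = 3·2^j + 3^(j + 1).
Then x_{j+1} = 2·x_j + 3·3^j = 2·(3·2^j + 3^(j + 1)) + 3·3^j = 3·2^(j + 1) + 3^(j + 2) = 3·2^(j+1) + 3^((j+1) + 1),
which is the claimed formula at m = j+1.
This completes the induction.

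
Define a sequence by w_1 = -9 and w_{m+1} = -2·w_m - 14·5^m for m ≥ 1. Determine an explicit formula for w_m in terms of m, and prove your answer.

Computing the first terms: w_1 = -9, w_2 = -52, w_3 = -246. This suggests w_m = (-2)^(m - 1) - 2·5^m.
Base step (m = 1): the formula gives -9 = -9 = w_1.
For the inductive step, assume it holds for an arbitrary p ≥ 1, so w_p = (-2)^(p - 1) - 2·5^p.
Then w_{p+1} = -2·w_p - 14·5^p = -2·((-2)^(p - 1) - 2·5^p) - 14·5^p = (-2)^p - 2·5^(p + 1) = (-2)^((p+1) - 1) - 2·5^(p+1),
which is the claimed formula at m = p+1.
This completes the induction.

w_m = (-2)^(m - 1) - 2·5^m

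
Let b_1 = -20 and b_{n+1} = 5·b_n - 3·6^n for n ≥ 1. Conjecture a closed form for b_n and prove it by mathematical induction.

b_n = -2·5^(n - 1) - 3·6^n

Computing the first terms: b_1 = -20, b_2 = -118, b_3 = -698. This suggests b_n = -2·5^(n - 1) - 3·6^n.
Base step (n = 1): the formula gives -20 = -20 = b_1.
Inductive step: suppose the statement holds for some j ≥ 1, so b_j = -2·5^(j - 1) - 3·6^j.
Then b_{j+1} = 5·b_j - 3·6^j = 5·(-2·5^(j - 1) - 3·6^j) - 3·6^j = -2·5^j - 3·6^(j + 1) = -2·5^((j+1) - 1) - 3·6^(j+1),
which is the claimed formula at n = j+1.
By induction, the statement is established for all n ≥ 1.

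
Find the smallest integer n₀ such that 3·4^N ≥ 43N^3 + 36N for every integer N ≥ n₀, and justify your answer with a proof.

n₀ = 6

At N = 5: 3072 < 5555, so the inequality fails and n₀ ≥ 6. We prove 3·4^N ≥ 43N^3 + 36N for all N ≥ 6.
For the base case N = 6: 3·4^N = 12288 and 43N^3 + 36N = 9504, so 12288 ≥ 9504.
Inductive step: assume the claim holds for N = k, so 3·4^k ≥ 43k^3 + 36k.
Then 3·4^(k + 1) = 4·(3·4^k) ≥ 4·(43k^3 + 36k).
Also, for k ≥ 6 we have 4·(43k^3 + 36k) ≥ 43(k+1)^3 + 36(k+1), since 4·(43k^3 + 36k) − (43(k+1)^3 + 36(k+1)) = 129k^3 - 129k^2 - 21k - 79, which is nonnegative for all k ≥ 6.
Combining, 3·4^(k + 1) ≥ 43(k+1)^3 + 36(k+1).
Hence, by induction on N, the claim holds for every N ≥ 6.
Hence the smallest such n₀ is 6.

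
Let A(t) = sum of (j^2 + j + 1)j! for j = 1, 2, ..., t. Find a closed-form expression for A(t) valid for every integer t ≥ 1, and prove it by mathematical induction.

We claim A(t) = (t + 1)(t + 1)! - 1 for all t ≥ 1.
For the base case t = 1: A(1) = 3, and the closed form gives 3. They agree.
Suppose the result is true for t = j, so A(j) = (j + 1)(j + 1)! - 1.
Then A(j+1) = A(j) + ((j^2 + 3j + 3)(j + 1)!) = ((j + 1)(j + 1)! - 1) + ((j^2 + 3j + 3)(j + 1)!).
Simplifying, A(j+1) = ((j+1) + 1)((j+1) + 1)! - 1,
which is the closed form with t = j+1.
By the principle of mathematical induction, the result holds for all t ≥ 1.

A(t) = (t + 1)(t + 1)! - 1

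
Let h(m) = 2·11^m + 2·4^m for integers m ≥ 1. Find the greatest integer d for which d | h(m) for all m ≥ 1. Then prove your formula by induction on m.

d = 2

Computing the first values: h(1) = 30 and h(2) = 274; gcd(30, 274) = 2, so d ≤ 2.
We prove 2 | 2·11^m + 2·4^m for all m ≥ 1 by induction on m.
When m = 1: h(1) = 30 = 2·(15), so 2 | h(1).
For the inductive step, assume it holds for an arbitrary p ≥ 1, i.e. 2 | h(p). Then
h(p+1) − 11·h(p) = (2·11^(p+1) + 2·4^(p+1)) − 11·(2·11^p + 2·4^p) = (2)·4^p·(4 − 11) = (-14)·4^p. Since 2 | h(p) by the inductive hypothesis, 2 | 11·h(p); and 2 | -14 since -14 = 2·-7. Therefore 2 | h(p+1).
Hence, by induction on m, the claim holds for every m ≥ 1.
Therefore the largest such d is 2.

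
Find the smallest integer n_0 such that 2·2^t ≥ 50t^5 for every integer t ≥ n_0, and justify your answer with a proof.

n_0 = 29

At t = 28: 536870912 < 860518400, so the inequality fails and n_0 ≥ 29. We prove 2·2^t ≥ 50t^5 for all t ≥ 29.
Base case (t = 29): 2·2^t = 1073741824 and 50t^5 = 1025557450, so 1073741824 ≥ 1025557450.
Inductive step: assume the claim holds for t = r, so 2·2^r ≥ 50r^5.
Then 2·2^(r + 1) = 2·(2·2^r) ≥ 2·(50r^5).
Also, for r ≥ 29 we have 2·(50r^5) ≥ 50(r+1)^5, since 2 ≥ (1 + 1/r)^5 for all r ≥ 29.
Combining, 2·2^(r + 1) ≥ 50(r+1)^5.
Hence, by induction on t, the claim holds for every t ≥ 29.
Hence the smallest such n_0 is 29.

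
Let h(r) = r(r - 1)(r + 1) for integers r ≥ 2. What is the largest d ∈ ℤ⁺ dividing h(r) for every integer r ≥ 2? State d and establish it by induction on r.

d = 6

Computing the first values: h(2) = 6 and h(3) = 24; gcd(6, 24) = 6, so d ≤ 6.
We prove 6 | r(r - 1)(r + 1) for all r ≥ 2 by induction on r.
When r = 2: h(2) = 6 = 6·(1), so 6 | h(2).
Inductive step: assume the claim holds for r = k, i.e. 6 | h(k). Then
h(k+1) − h(k) = k·(k+1)·(k+2) − (k-1)·k·(k+1) = k·(k+1)·[(k+2) − (k-1)] = 3·k·(k+1). The product of 2 consecutive integers is divisible by (2)! = 2, so h(k+1) − h(k) is divisible by 3·2 = 6. By the inductive hypothesis 6 | h(k), hence 6 | h(k+1).
Hence, by induction on r, the claim holds for every r ≥ 2.
Therefore the largest such d is 6.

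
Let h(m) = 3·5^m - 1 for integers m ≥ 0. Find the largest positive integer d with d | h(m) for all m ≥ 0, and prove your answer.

d = 2

Computing the first values: h(0) = 2 and h(1) = 14; gcd(2, 14) = 2, so d ≤ 2.
We prove 2 | 3·5^m - 1 for all m ≥ 0 by induction on m.
For the base case m = 0: h(0) = 2 = 2·(1), so 2 | h(0).
Inductive step: assume the claim holds for m = p, i.e. 2 | h(p). Then
h(p+1) = 3·5^(p+1) - 1 = 5·(3·5^p - 1) + 4 = 5·h(p) + 4. The first term is divisible by 2 by the inductive hypothesis, and 4 is divisible by 2. Hence 2 | h(p+1).
By induction, the statement is established for all m ≥ 0.
Therefore the largest such d is 2.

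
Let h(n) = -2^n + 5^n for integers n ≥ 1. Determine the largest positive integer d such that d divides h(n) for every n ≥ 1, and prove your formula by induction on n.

Computing the first values: h(1) = 3 and h(2) = 21; gcd(3, 21) = 3, so d ≤ 3.
We prove 3 | -2^n + 5^n for all n ≥ 1 by induction on n.
For the base case n = 1: h(1) = 3 = 3·(1), so 3 | h(1).
Inductive step: assume the claim holds for n = i, i.e. 3 | h(i). Then
5^{i+1} − 2^{i+1} = 5·5^i − 2·2^i = 5·(5^i − 2^i) + (3)·2^i. The first term is divisible by 3 by the inductive hypothesis, and the second term (3)·2^i is divisible by 3 since 3 | 3. Hence 3 | h(i+1).
Hence, by induction on n, the claim holds for every n ≥ 1.
Therefore the largest such d is 3.

d = 3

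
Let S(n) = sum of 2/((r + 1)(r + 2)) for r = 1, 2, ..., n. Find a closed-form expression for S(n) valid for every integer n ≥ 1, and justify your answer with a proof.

We claim S(n) = n/(n + 2) for all n ≥ 1.
When n = 1: S(1) = 1/3, and the closed form gives 1/3. They agree.
Suppose the result is true for n = r, so S(r) = r/(r + 2).
Then S(r+1) = S(r) + (2/((r + 2)(r + 3))) = (r/(r + 2)) + (2/((r + 2)(r + 3))).
Simplifying, S(r+1) = (r + 1)/(r + 3) = (r+1)/((r+1) + 2),
which is the closed form with n = r+1.
This completes the induction.

S(n) = n/(n + 2)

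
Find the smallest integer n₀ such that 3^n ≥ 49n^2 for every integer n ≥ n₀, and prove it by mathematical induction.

n₀ = 8

At n = 7: 2187 < 2401, so the inequality fails and n₀ ≥ 8. We prove 3^n ≥ 49n^2 for all n ≥ 8.
Base case (n = 8): 3^n = 6561 and 49n^2 = 3136, so 6561 ≥ 3136.
For the inductive step, assume it holds for an arbitrary p ≥ 8, so 3^p ≥ 49p^2.
Then 3^(p + 1) = 3·(3^p) ≥ 3·(49p^2).
Also, for p ≥ 8 we have 3·(49p^2) ≥ 49(p+1)^2, since 3 ≥ (1 + 1/p)^2 for all p ≥ 8.
Combining, 3^(p + 1) ≥ 49(p+1)^2.
This completes the induction.
Hence the smallest such n₀ is 8.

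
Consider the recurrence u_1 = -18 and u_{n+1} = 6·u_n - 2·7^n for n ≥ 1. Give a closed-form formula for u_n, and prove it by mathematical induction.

u_n = -4·6^(n - 1) - 2·7^n

Computing the first terms: u_1 = -18, u_2 = -122, u_3 = -830. This suggests u_n = -4·6^(n - 1) - 2·7^n.
For the base case n = 1: the formula gives -18 = -18 = u_1.
Suppose the result is true for n = j, so u_j = -4·6^(j - 1) - 2·7^j.
Then u_{j+1} = 6·u_j - 2·7^j = 6·(-4·6^(j - 1) - 2·7^j) - 2·7^j = -4·6^j - 2·7^(j + 1) = -4·6^((j+1) - 1) - 2·7^(j+1),
which is the claimed formula at n = j+1.
This completes the induction.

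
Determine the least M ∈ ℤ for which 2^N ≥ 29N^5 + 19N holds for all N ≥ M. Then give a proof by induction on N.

At N = 29: 536870912 < 594823872, so the inequality fails and M ≥ 30. We prove 2^N ≥ 29N^5 + 19N for all N ≥ 30.
For the base case N = 30: 2^N = 1073741824 and 29N^5 + 19N = 704700570, so 1073741824 ≥ 704700570.
Inductive step: assume the claim holds for N = j, so 2^j ≥ 29j^5 + 19j.
Then 2^(j + 1) = 2·(2^j) ≥ 2·(29j^5 + 19j).
Also, for j ≥ 30 we have 2·(29j^5 + 19j) ≥ 29(j+1)^5 + 19(j+1), since 2·(29j^5 + 19j) − (29(j+1)^5 + 19(j+1)) = 29j^5 - 145j^4 - 290j^3 - 290j^2 - 126j - 48, which is nonnegative for all j ≥ 30.
Combining, 2^(j + 1) ≥ 29(j+1)^5 + 19(j+1).
Hence, by induction on N, the claim holds for every N ≥ 30.
Hence the smallest such M is 30.

M = 30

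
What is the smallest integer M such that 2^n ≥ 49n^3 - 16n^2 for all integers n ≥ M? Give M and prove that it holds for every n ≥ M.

At n = 18: 262144 < 280584, so the inequality fails and M ≥ 19. We prove 2^n ≥ 49n^3 - 16n^2 for all n ≥ 19.
For the base case n = 19: 2^n = 524288 and 49n^3 - 16n^2 = 330315, so 524288 ≥ 330315.
Inductive step: assume the claim holds for n = r, so 2^r ≥ 49r^3 - 16r^2.
Then 2^(r + 1) = 2·(2^r) ≥ 2·(49r^3 - 16r^2).
Also, for r ≥ 19 we have 2·(49r^3 - 16r^2) ≥ 49(r+1)^3 - 16(r+1)^2, since 2·(49r^3 - 16r^2) − (49(r+1)^3 - 16(r+1)^2) = 49r^3 - 163r^2 - 115r - 33, which is nonnegative for all r ≥ 19.
Combining, 2^(r + 1) ≥ 49(r+1)^3 - 16(r+1)^2.
This completes the induction.
Hence the smallest such M is 19.

M = 19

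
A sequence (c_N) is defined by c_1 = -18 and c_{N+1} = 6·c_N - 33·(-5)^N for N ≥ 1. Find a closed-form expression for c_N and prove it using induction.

Computing the first terms: c_1 = -18, c_2 = 57, c_3 = -483. This suggests c_N = 3(-5)^N - 3·6^(N - 1).
When N = 1: the formula gives -18 = -18 = c_1.
For the inductive step, assume it holds for an arbitrary i ≥ 1, so c_i = 3(-5)^i - 3·6^(i - 1).
Then c_{i+1} = 6·c_i - 33·(-5)^i = 6·(3(-5)^i - 3·6^(i - 1)) - 33·(-5)^i = 3(-5)^(i + 1) - 3·6^i = 3(-5)^(i+1) - 3·6^((i+1) - 1),
which is the claimed formula at N = i+1.
This completes the induction.

c_N = 3(-5)^N - 3·6^(N - 1)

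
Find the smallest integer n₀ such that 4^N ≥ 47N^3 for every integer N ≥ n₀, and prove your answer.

n₀ = 7

At N = 6: 4096 < 10152, so the inequality fails and n₀ ≥ 7. We prove 4^N ≥ 47N^3 for all N ≥ 7.
Base step (N = 7): 4^N = 16384 and 47N^3 = 16121, so 16384 ≥ 16121.
For the inductive step, assume it holds for an arbitrary r ≥ 7, so 4^r ≥ 47r^3.
Then 4^(r + 1) = 4·(4^r) ≥ 4·(47r^3).
Also, for r ≥ 7 we have 4·(47r^3) ≥ 47(r+1)^3, since 4 ≥ (1 + 1/r)^3 for all r ≥ 7.
Combining, 4^(r + 1) ≥ 47(r+1)^3.
By the principle of mathematical induction, the result holds for all N ≥ 7.
Hence the smallest such n₀ is 7.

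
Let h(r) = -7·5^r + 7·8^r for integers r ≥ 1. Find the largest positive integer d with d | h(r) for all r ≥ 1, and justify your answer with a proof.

d = 21

Computing the first values: h(1) = 21 and h(2) = 273; gcd(21, 273) = 21, so d ≤ 21.
We prove 21 | -7·5^r + 7·8^r for all r ≥ 1 by induction on r.
When r = 1: h(1) = 21 = 21·(1), so 21 | h(1).
Inductive step: suppose the statement holds for some k ≥ 1, i.e. 21 | h(k). Then
h(k+1) − 8·h(k) = (-7·5^(k+1) + 7·8^(k+1)) − 8·(-7·5^k + 7·8^k) = (-7)·5^k·(5 − 8) = (21)·5^k. Since 21 | h(k) by the inductive hypothesis, 21 | 8·h(k); and 21 | 21 since 21 = 21·1. Therefore 21 | h(k+1).
Hence, by induction on r, the claim holds for every r ≥ 1.
Therefore the largest such d is 21.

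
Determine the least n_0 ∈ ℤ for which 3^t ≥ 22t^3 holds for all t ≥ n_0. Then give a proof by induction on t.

n_0 = 9

At t = 8: 6561 < 11264, so the inequality fails and n_0 ≥ 9. We prove 3^t ≥ 22t^3 for all t ≥ 9.
For the base case t = 9: 3^t = 19683 and 22t^3 = 16038, so 19683 ≥ 16038.
Inductive step: suppose the statement holds for some p ≥ 9, so 3^p ≥ 22p^3.
Then 3^(p + 1) = 3·(3^p) ≥ 3·(22p^3).
Also, for p ≥ 9 we have 3·(22p^3) ≥ 22(p+1)^3, since 3 ≥ (1 + 1/p)^3 for all p ≥ 9.
Combining, 3^(p + 1) ≥ 22(p+1)^3.
By induction, the statement is established for all t ≥ 9.
Hence the smallest such n_0 is 9.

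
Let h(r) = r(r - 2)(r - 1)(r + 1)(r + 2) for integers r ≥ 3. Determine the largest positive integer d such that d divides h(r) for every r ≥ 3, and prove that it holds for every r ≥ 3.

Computing the first values: h(3) = 120 and h(4) = 720; gcd(120, 720) = 120, so d ≤ 120.
We prove 120 | r(r - 2)(r - 1)(r + 1)(r + 2) for all r ≥ 3 by induction on r.
Base step (r = 3): h(3) = 120 = 120·(1), so 120 | h(3).
Inductive step: suppose the statement holds for some p ≥ 3, i.e. 120 | h(p). Then
h(p+1) − h(p) = (p-1)·p·(p+1)·(p+2)·(p+3) − (p-2)·(p-1)·p·(p+1)·(p+2) = (p-1)·p·(p+1)·(p+2)·[(p+3) − (p-2)] = 5·(p-1)·p·(p+1)·(p+2). The product of 4 consecutive integers is divisible by (4)! = 24, so h(p+1) − h(p) is divisible by 5·24 = 120. By the inductive hypothesis 120 | h(p), hence 120 | h(p+1).
Hence, by induction on r, the claim holds for every r ≥ 3.
Therefore the largest such d is 120.

d = 120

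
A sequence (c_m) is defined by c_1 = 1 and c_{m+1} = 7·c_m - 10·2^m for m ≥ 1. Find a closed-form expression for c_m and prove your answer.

Computing the first terms: c_1 = 1, c_2 = -13, c_3 = -131. This suggests c_m = 2^(m + 1) - 3·7^(m - 1).
When m = 1: the formula gives 1 = 1 = c_1.
Inductive step: suppose the statement holds for some r ≥ 1, so c_r = 2^(r + 1) - 3·7^(r - 1).
Then c_{r+1} = 7·c_r - 10·2^r = 7·(2^(r + 1) - 3·7^(r - 1)) - 10·2^r = 2^(r + 2) - 3·7^r = 2^((r+1) + 1) - 3·7^((r+1) - 1),
which is the claimed formula at m = r+1.
By the principle of mathematical induction, the result holds for all m ≥ 1.

c_m = 2^(m + 1) - 3·7^(m - 1)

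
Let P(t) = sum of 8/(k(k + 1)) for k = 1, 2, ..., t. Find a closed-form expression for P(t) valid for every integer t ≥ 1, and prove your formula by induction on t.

P(t) = 8t/(t + 1)

We claim P(t) = 8t/(t + 1) for all t ≥ 1.
Base case (t = 1): P(1) = 4, and the closed form gives 4. They agree.
Inductive step: assume the claim holds for t = k, so P(k) = 8k/(k + 1).
Then P(k+1) = P(k) + (8/((k + 1)(k + 2))) = (8k/(k + 1)) + (8/((k + 1)(k + 2))).
Simplifying, P(k+1) = 8(k + 1)/(k + 2) = 8(k+1)/((k+1) + 1),
which is the closed form with t = k+1.
Hence, by induction on t, the claim holds for every t ≥ 1.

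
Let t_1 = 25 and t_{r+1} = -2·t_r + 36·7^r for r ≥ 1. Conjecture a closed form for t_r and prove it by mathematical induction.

t_r = -3(-2)^(r - 1) + 4·7^r

Computing the first terms: t_1 = 25, t_2 = 202, t_3 = 1360. This suggests t_r = -3(-2)^(r - 1) + 4·7^r.
For the base case r = 1: the formula gives 25 = 25 = t_1.
Inductive step: suppose the statement holds for some m ≥ 1, so t_m = -3(-2)^(m - 1) + 4·7^m.
Then t_{m+1} = -2·t_m + 36·7^m = -2·(-3(-2)^(m - 1) + 4·7^m) + 36·7^m = -3(-2)^m + 4·7^(m + 1) = -3(-2)^((m+1) - 1) + 4·7^(m+1),
which is the claimed formula at r = m+1.
This completes the induction.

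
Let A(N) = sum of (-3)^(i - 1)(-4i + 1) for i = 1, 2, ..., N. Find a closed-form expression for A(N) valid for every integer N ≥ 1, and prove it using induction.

A(N) = (-3)^N·N

We claim A(N) = (-3)^N·N for all N ≥ 1.
Base case (N = 1): A(1) = -3, and the closed form gives -3. They agree.
Inductive step: suppose the statement holds for some i ≥ 1, so A(i) = (-3)^i·i.
Then A(i+1) = A(i) + ((-3)^i(-4i - 3)) = ((-3)^i·i) + ((-3)^i(-4i - 3)).
Simplifying, A(i+1) = (-3)^(i + 1)(i + 1) = (-3)^(i+1)·(i+1),
which is the closed form with N = i+1.
This completes the induction.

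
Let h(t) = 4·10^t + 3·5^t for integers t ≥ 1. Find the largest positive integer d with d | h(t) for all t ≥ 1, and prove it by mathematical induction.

Computing the first values: h(1) = 55 and h(2) = 475; gcd(55, 475) = 5, so d ≤ 5.
We prove 5 | 4·10^t + 3·5^t for all t ≥ 1 by induction on t.
Base step (t = 1): h(1) = 55 = 5·(11), so 5 | h(1).
Suppose the result is true for t = m, i.e. 5 | h(m). Then
h(m+1) − 10·h(m) = (4·10^(m+1) + 3·5^(m+1)) − 10·(4·10^m + 3·5^m) = (3)·5^m·(5 − 10) = (-15)·5^m. Since 5 | h(m) by the inductive hypothesis, 5 | 10·h(m); and 5 | -15 since -15 = 5·-3. Therefore 5 | h(m+1).
By induction, the statement is established for all t ≥ 1.
Therefore the largest such d is 5.

d = 5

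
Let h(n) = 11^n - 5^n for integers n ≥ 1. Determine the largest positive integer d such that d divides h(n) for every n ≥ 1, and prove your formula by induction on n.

Computing the first values: h(1) = 6 and h(2) = 96; gcd(6, 96) = 6, so d ≤ 6.
We prove 6 | 11^n - 5^n for all n ≥ 1 by induction on n.
Base step (n = 1): h(1) = 6 = 6·(1), so 6 | h(1).
For the inductive step, assume it holds for an arbitrary p ≥ 1, i.e. 6 | h(p). Then
11^{p+1} − 5^{p+1} = 11·11^p − 5·5^p = 11·(11^p − 5^p) + (6)·5^p. The first term is divisible by 6 by the inductive hypothesis, and the second term (6)·5^p is divisible by 6 since 6 | 6. Hence 6 | h(p+1).
This completes the induction.
Therefore the largest such d is 6.

d = 6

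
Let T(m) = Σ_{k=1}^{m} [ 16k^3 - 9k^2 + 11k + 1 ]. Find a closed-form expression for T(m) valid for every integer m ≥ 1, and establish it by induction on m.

We claim T(m) = m(4m^3 + 5m^2 + 5m + 5) for all m ≥ 1.
When m = 1: T(1) = 19, and the closed form gives 19. They agree.
Suppose the result is true for m = k, so T(k) = k(4k^3 + 5k^2 + 5k + 5).
Then T(k+1) = T(k) + (16k^3 + 39k^2 + 41k + 19) = (k(4k^3 + 5k^2 + 5k + 5)) + (16k^3 + 39k^2 + 41k + 19).
Simplifying, T(k+1) = (k + 1)(4k^3 + 17k^2 + 27k + 19) = (k+1)(4(k+1)^3 + 5(k+1)^2 + 5(k+1) + 5),
which is the closed form with m = k+1.
This completes the induction.

T(m) = m(4m^3 + 5m^2 + 5m + 5)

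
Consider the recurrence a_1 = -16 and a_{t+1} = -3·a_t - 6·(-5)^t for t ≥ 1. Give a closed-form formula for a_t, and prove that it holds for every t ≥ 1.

a_t = -(-3)^(t - 1) + 3(-5)^t

Computing the first terms: a_1 = -16, a_2 = 78, a_3 = -384. This suggests a_t = -(-3)^(t - 1) + 3(-5)^t.
Base step (t = 1): the formula gives -16 = -16 = a_1.
Inductive step: assume the claim holds for t = j, so a_j = -(-3)^(j - 1) + 3(-5)^j.
Then a_{j+1} = -3·a_j - 6·(-5)^j = -3·(-(-3)^(j - 1) + 3(-5)^j) - 6·(-5)^j = -(-3)^j + 3(-5)^(j + 1) = -(-3)^((j+1) - 1) + 3(-5)^(j+1),
which is the claimed formula at t = j+1.
Hence, by induction on t, the claim holds for every t ≥ 1.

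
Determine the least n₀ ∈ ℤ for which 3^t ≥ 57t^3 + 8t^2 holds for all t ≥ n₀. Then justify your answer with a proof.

n₀ = 10

At t = 9: 19683 < 42201, so the inequality fails and n₀ ≥ 10. We prove 3^t ≥ 57t^3 + 8t^2 for all t ≥ 10.
When t = 10: 3^t = 59049 and 57t^3 + 8t^2 = 57800, so 59049 ≥ 57800.
Suppose the result is true for t = i, so 3^i ≥ 57i^3 + 8i^2.
Then 3^(i + 1) = 3·(3^i) ≥ 3·(57i^3 + 8i^2).
Also, for i ≥ 10 we have 3·(57i^3 + 8i^2) ≥ 57(i+1)^3 + 8(i+1)^2, since 3·(57i^3 + 8i^2) − (57(i+1)^3 + 8(i+1)^2) = 114i^3 - 155i^2 - 187i - 65, which is nonnegative for all i ≥ 10.
Combining, 3^(i + 1) ≥ 57(i+1)^3 + 8(i+1)^2.
Hence, by induction on t, the claim holds for every t ≥ 10.
Hence the smallest such n₀ is 10.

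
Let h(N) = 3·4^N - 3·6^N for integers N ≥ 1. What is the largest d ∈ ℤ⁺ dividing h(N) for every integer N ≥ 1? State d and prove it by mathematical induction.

d = 6

Computing the first values: h(1) = -6 and h(2) = -60; gcd(-6, -60) = 6, so d ≤ 6.
We prove 6 | 3·4^N - 3·6^N for all N ≥ 1 by induction on N.
For the base case N = 1: h(1) = -6 = 6·(-1), so 6 | h(1).
For the inductive step, assume it holds for an arbitrary j ≥ 1, i.e. 6 | h(j). Then
h(j+1) − 6·h(j) = (3·4^(j+1) - 3·6^(j+1)) − 6·(3·4^j - 3·6^j) = (3)·4^j·(4 − 6) = (-6)·4^j. Since 6 | h(j) by the inductive hypothesis, 6 | 6·h(j); and 6 | -6 since -6 = 6·-1. Therefore 6 | h(j+1).
This completes the induction.
Therefore the largest such d is 6.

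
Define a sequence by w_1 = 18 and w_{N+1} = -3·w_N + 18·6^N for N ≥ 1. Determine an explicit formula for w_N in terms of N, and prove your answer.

w_N = -2(-3)^N + 2·6^N

Computing the first terms: w_1 = 18, w_2 = 54, w_3 = 486. This suggests w_N = -2(-3)^N + 2·6^N.
Base case (N = 1): the formula gives 18 = 18 = w_1.
Inductive step: suppose the statement holds for some j ≥ 1, so w_j = -2(-3)^j + 2·6^j.
Then w_{j+1} = -3·w_j + 18·6^j = -3·(-2(-3)^j + 2·6^j) + 18·6^j = -2(-3)^(j + 1) + 2·6^(j + 1),
which is the claimed formula at N = j+1.
By induction, the statement is established for all N ≥ 1.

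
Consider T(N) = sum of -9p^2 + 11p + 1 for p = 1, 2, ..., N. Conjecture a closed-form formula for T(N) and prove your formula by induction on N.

We claim T(N) = -N(3N^2 - N - 5) for all N ≥ 1.
When N = 1: T(1) = 3, and the closed form gives 3. They agree.
For the inductive step, assume it holds for an arbitrary p ≥ 1, so T(p) = p(-3p^2 + p + 5).
Then T(p+1) = T(p) + (-9p^2 - 7p + 3) = (p(-3p^2 + p + 5)) + (-9p^2 - 7p + 3).
Simplifying, T(p+1) = -(p + 1)(3p^2 + 5p - 3) = -(p+1)(3(p+1)^2 - (p+1) - 5),
which is the closed form with N = p+1.
By the principle of mathematical induction, the result holds for all N ≥ 1.

T(N) = -N(3N^2 - N - 5)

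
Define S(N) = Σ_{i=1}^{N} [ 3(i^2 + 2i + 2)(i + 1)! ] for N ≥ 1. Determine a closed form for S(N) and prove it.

We claim S(N) = (3N + 3)(N + 2)! - 6 for all N ≥ 1.
Base step (N = 1): S(1) = 30, and the closed form gives 30. They agree.
Inductive step: assume the claim holds for N = i, so S(i) = (3i + 3)(i + 2)! - 6.
Then S(i+1) = S(i) + (3(i^2 + 4i + 5)(i + 2)!) = ((3i + 3)(i + 2)! - 6) + (3(i^2 + 4i + 5)(i + 2)!).
Simplifying, S(i+1) = (3(i+1) + 3)((i+1) + 2)! - 6,
which is the closed form with N = i+1.
Hence, by induction on N, the claim holds for every N ≥ 1.

S(N) = (3N + 3)(N + 2)! - 6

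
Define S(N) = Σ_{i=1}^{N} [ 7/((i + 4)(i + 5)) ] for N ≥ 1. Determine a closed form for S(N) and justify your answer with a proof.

We claim S(N) = 7N/(5(N + 5)) for all N ≥ 1.
Base case (N = 1): S(1) = 7/30, and the closed form gives 7/30. They agree.
For the inductive step, assume it holds for an arbitrary i ≥ 1, so S(i) = 7i/(5(i + 5)).
Then S(i+1) = S(i) + (7/((i + 5)(i + 6))) = (7i/(5(i + 5))) + (7/((i + 5)(i + 6))).
Simplifying, S(i+1) = 7(i + 1)/(5(i + 6)) = 7(i+1)/(5((i+1) + 5)),
which is the closed form with N = i+1.
This completes the induction.

S(N) = 7N/(5(N + 5))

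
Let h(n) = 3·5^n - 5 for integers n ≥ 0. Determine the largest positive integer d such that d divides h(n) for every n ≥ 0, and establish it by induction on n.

d = 2

Computing the first values: h(0) = -2 and h(1) = 10; gcd(-2, 10) = 2, so d ≤ 2.
We prove 2 | 3·5^n - 5 for all n ≥ 0 by induction on n.
Base step (n = 0): h(0) = -2 = 2·(-1), so 2 | h(0).
Inductive step: assume the claim holds for n = r, i.e. 2 | h(r). Then
h(r+1) = 3·5^(r+1) - 5 = 5·(3·5^r - 5) + 20 = 5·h(r) + 20. The first term is divisible by 2 by the inductive hypothesis, and 20 is divisible by 2. Hence 2 | h(r+1).
Hence, by induction on n, the claim holds for every n ≥ 0.
Therefore the largest such d is 2.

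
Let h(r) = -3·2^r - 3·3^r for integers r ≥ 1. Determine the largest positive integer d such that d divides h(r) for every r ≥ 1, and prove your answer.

Computing the first values: h(1) = -15 and h(2) = -39; gcd(-15, -39) = 3, so d ≤ 3.
We prove 3 | -3·2^r - 3·3^r for all r ≥ 1 by induction on r.
Base step (r = 1): h(1) = -15 = 3·(-5), so 3 | h(1).
Inductive step: suppose the statement holds for some m ≥ 1, i.e. 3 | h(m). Then
h(m+1) − 3·h(m) = (-3·2^(m+1) - 3·3^(m+1)) − 3·(-3·2^m - 3·3^m) = (-3)·2^m·(2 − 3) = (3)·2^m. Since 3 | h(m) by the inductive hypothesis, 3 | 3·h(m); and 3 | 3 since 3 = 3·1. Therefore 3 | h(m+1).
Hence, by induction on r, the claim holds for every r ≥ 1.
Therefore the largest such d is 3.

d = 3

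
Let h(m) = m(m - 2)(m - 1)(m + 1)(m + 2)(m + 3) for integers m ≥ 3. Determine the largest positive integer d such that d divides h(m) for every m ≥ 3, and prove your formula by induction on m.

d = 720

Computing the first values: h(3) = 720 and h(4) = 5040; gcd(720, 5040) = 720, so d ≤ 720.
We prove 720 | m(m - 2)(m - 1)(m + 1)(m + 2)(m + 3) for all m ≥ 3 by induction on m.
When m = 3: h(3) = 720 = 720·(1), so 720 | h(3).
Inductive step: assume the claim holds for m = p, i.e. 720 | h(p). Then
h(p+1) − h(p) = (p-1)·p·(p+1)·(p+2)·(p+3)·(p+4) − (p-2)·(p-1)·p·(p+1)·(p+2)·(p+3) = (p-1)·p·(p+1)·(p+2)·(p+3)·[(p+4) − (p-2)] = 6·(p-1)·p·(p+1)·(p+2)·(p+3). The product of 5 consecutive integers is divisible by (5)! = 120, so h(p+1) − h(p) is divisible by 6·120 = 720. By the inductive hypothesis 720 | h(p), hence 720 | h(p+1).
By induction, the statement is established for all m ≥ 3.
Therefore the largest such d is 720.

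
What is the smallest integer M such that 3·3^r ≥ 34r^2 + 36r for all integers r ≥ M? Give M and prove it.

M = 6

At r = 5: 729 < 1030, so the inequality fails and M ≥ 6. We prove 3·3^r ≥ 34r^2 + 36r for all r ≥ 6.
When r = 6: 3·3^r = 2187 and 34r^2 + 36r = 1440, so 2187 ≥ 1440.
Inductive step: suppose the statement holds for some i ≥ 6, so 3·3^i ≥ 34i^2 + 36i.
Then 3·3^(i + 1) = 3·(3·3^i) ≥ 3·(34i^2 + 36i).
Also, for i ≥ 6 we have 3·(34i^2 + 36i) ≥ 34(i+1)^2 + 36(i+1), since 3·(34i^2 + 36i) − (34(i+1)^2 + 36(i+1)) = 68i^2 + 4i - 70, which is nonnegative for all i ≥ 6.
Combining, 3·3^(i + 1) ≥ 34(i+1)^2 + 36(i+1).
Hence, by induction on r, the claim holds for every r ≥ 6.
Hence the smallest such M is 6.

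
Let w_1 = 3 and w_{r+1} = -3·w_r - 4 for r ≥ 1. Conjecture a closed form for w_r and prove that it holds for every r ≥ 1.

w_r = 4(-3)^(r - 1) - 1

Computing the first terms: w_1 = 3, w_2 = -13, w_3 = 35. This suggests w_r = 4(-3)^(r - 1) - 1.
For the base case r = 1: the formula gives 3 = 3 = w_1.
Suppose the result is true for r = i, so w_i = 4(-3)^(i - 1) - 1.
Then w_{i+1} = -3·w_i - 4 = -3·(4(-3)^(i - 1) - 1) - 4 = 4(-3)^i - 1 = 4(-3)^((i+1) - 1) - 1,
which is the claimed formula at r = i+1.
This completes the induction.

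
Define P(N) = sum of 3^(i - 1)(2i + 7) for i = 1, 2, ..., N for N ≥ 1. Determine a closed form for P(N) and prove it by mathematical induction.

P(N) = 3^N(N + 3) - 3

We claim P(N) = 3^N(N + 3) - 3 for all N ≥ 1.
When N = 1: P(1) = 9, and the closed form gives 9. They agree.
Suppose the result is true for N = i, so P(i) = 3^i(i + 3) - 3.
Then P(i+1) = P(i) + (3^i(2i + 9)) = (3^i(i + 3) - 3) + (3^i(2i + 9)).
Simplifying, P(i+1) = 3·3^i·i + 12·3^i - 3 = 3^(i+1)((i+1) + 3) - 3,
which is the closed form with N = i+1.
This completes the induction.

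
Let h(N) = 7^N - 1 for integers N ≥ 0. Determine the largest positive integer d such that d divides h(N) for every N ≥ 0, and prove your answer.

Computing the first values: h(0) = 0 and h(1) = 6; gcd(0, 6) = 6, so d ≤ 6.
We prove 6 | 7^N - 1 for all N ≥ 0 by induction on N.
When N = 0: h(0) = 0 = 6·(0), so 6 | h(0).
Inductive step: suppose the statement holds for some i ≥ 0, i.e. 6 | h(i). Then
h(i+1) = 7^(i+1) - 1 = 7·(7^i - 1) + 6 = 7·h(i) + 6. The first term is divisible by 6 by the inductive hypothesis, and 6 is divisible by 6. Hence 6 | h(i+1).
This completes the induction.
Therefore the largest such d is 6.

d = 6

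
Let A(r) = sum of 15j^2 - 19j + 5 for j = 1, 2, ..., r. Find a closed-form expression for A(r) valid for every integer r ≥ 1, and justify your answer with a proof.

A(r) = r(5r^2 - 2r - 2)

We claim A(r) = r(5r^2 - 2r - 2) for all r ≥ 1.
Base case (r = 1): A(1) = 1, and the closed form gives 1. They agree.
Inductive step: suppose the statement holds for some j ≥ 1, so A(j) = j(5j^2 - 2j - 2).
Then A(j+1) = A(j) + (15j^2 + 11j + 1) = (j(5j^2 - 2j - 2)) + (15j^2 + 11j + 1).
Simplifying, A(j+1) = (j + 1)(5j^2 + 8j + 1) = (j+1)(5(j+1)^2 - 2(j+1) - 2),
which is the closed form with r = j+1.
By the principle of mathematical induction, the result holds for all r ≥ 1.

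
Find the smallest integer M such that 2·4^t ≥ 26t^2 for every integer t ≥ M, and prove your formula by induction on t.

At t = 3: 128 < 234, so the inequality fails and M ≥ 4. We prove 2·4^t ≥ 26t^2 for all t ≥ 4.
Base step (t = 4): 2·4^t = 512 and 26t^2 = 416, so 512 ≥ 416.
For the inductive step, assume it holds for an arbitrary j ≥ 4, so 2·4^j ≥ 26j^2.
Then 2·4^(j + 1) = 4·(2·4^j) ≥ 4·(26j^2).
Also, for j ≥ 4 we have 4·(26j^2) ≥ 26(j+1)^2, since 4 ≥ (1 + 1/j)^2 for all j ≥ 4.
Combining, 2·4^(j + 1) ≥ 26(j+1)^2.
This completes the induction.
Hence the smallest such M is 4.

M = 4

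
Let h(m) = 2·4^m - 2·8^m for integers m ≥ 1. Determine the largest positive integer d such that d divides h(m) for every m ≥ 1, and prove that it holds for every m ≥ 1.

d = 8

Computing the first values: h(1) = -8 and h(2) = -96; gcd(-8, -96) = 8, so d ≤ 8.
We prove 8 | 2·4^m - 2·8^m for all m ≥ 1 by induction on m.
Base step (m = 1): h(1) = -8 = 8·(-1), so 8 | h(1).
For the inductive step, assume it holds for an arbitrary r ≥ 1, i.e. 8 | h(r). Then
h(r+1) − 8·h(r) = (2·4^(r+1) - 2·8^(r+1)) − 8·(2·4^r - 2·8^r) = (2)·4^r·(4 − 8) = (-8)·4^r. Since 8 | h(r) by the inductive hypothesis, 8 | 8·h(r); and 8 | -8 since -8 = 8·-1. Therefore 8 | h(r+1).
This completes the induction.
Therefore the largest such d is 8.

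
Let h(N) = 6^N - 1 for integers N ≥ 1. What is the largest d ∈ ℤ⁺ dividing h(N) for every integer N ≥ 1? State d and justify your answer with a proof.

Computing the first values: h(1) = 5 and h(2) = 35; gcd(5, 35) = 5, so d ≤ 5.
We prove 5 | 6^N - 1 for all N ≥ 1 by induction on N.
Base step (N = 1): h(1) = 5 = 5·(1), so 5 | h(1).
Inductive step: suppose the statement holds for some r ≥ 1, i.e. 5 | h(r). Then
6^{r+1} − 1^{r+1} = 6·6^r − 1·1^r = 6·(6^r − 1^r) + (5)·1^r. The first term is divisible by 5 by the inductive hypothesis, and the second term (5)·1^r is divisible by 5 since 5 | 5. Hence 5 | h(r+1).
By induction, the statement is established for all N ≥ 1.
Therefore the largest such d is 5.

d = 5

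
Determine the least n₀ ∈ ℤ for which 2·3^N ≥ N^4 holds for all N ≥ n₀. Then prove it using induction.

n₀ = 6

At N = 5: 486 < 625, so the inequality fails and n₀ ≥ 6. We prove 2·3^N ≥ N^4 for all N ≥ 6.
When N = 6: 2·3^N = 1458 and N^4 = 1296, so 1458 ≥ 1296.
For the inductive step, assume it holds for an arbitrary j ≥ 6, so 2·3^j ≥ j^4.
Then 2·3^(j + 1) = 3·(2·3^j) ≥ 3·(j^4).
Also, for j ≥ 6 we have 3·(j^4) ≥ (j+1)^4, since 3 ≥ (1 + 1/j)^4 for all j ≥ 6.
Combining, 2·3^(j + 1) ≥ (j+1)^4.
This completes the induction.
Hence the smallest such n₀ is 6.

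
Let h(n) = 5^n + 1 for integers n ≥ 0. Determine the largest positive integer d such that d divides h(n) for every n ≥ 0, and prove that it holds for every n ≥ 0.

Computing the first values: h(0) = 2 and h(1) = 6; gcd(2, 6) = 2, so d ≤ 2.
We prove 2 | 5^n + 1 for all n ≥ 0 by induction on n.
When n = 0: h(0) = 2 = 2·(1), so 2 | h(0).
For the inductive step, assume it holds for an arbitrary m ≥ 0, i.e. 2 | h(m). Then
h(m+1) = 5^(m+1) + 1 = 5·(5^m + 1) - 4 = 5·h(m) - 4. The first term is divisible by 2 by the inductive hypothesis, and -4 is divisible by 2. Hence 2 | h(m+1).
By the principle of mathematical induction, the result holds for all n ≥ 0.
Therefore the largest such d is 2.

d = 2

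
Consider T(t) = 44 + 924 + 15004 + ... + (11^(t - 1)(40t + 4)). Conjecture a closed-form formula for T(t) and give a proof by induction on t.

We claim T(t) = 4·11^t·t for all t ≥ 1.
When t = 1: T(1) = 44, and the closed form gives 44. They agree.
For the inductive step, assume it holds for an arbitrary r ≥ 1, so T(r) = 4·11^r·r.
Then T(r+1) = T(r) + (11^r(40r + 44)) = (4·11^r·r) + (11^r(40r + 44)).
Simplifying, T(r+1) = 44·11^r(r + 1) = 4·11^(r+1)·(r+1),
which is the closed form with t = r+1.
Hence, by induction on t, the claim holds for every t ≥ 1.

T(t) = 4·11^t·t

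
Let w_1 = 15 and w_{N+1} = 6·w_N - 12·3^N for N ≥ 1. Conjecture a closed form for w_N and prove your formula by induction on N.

w_N = 4·3^N + 3·6^(N - 1)

Computing the first terms: w_1 = 15, w_2 = 54, w_3 = 216. This suggests w_N = 4·3^N + 3·6^(N - 1).
When N = 1: the formula gives 15 = 15 = w_1.
For the inductive step, assume it holds for an arbitrary j ≥ 1, so w_j = 4·3^j + 3·6^(j - 1).
Then w_{j+1} = 6·w_j - 12·3^j = 6·(4·3^j + 3·6^(j - 1)) - 12·3^j = 4·3^(j + 1) + 3·6^j = 4·3^(j+1) + 3·6^((j+1) - 1),
which is the claimed formula at N = j+1.
By induction, the statement is established for all N ≥ 1.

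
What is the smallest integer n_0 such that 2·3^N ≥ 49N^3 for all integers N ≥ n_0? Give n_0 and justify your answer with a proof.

n_0 = 9

At N = 8: 13122 < 25088, so the inequality fails and n_0 ≥ 9. We prove 2·3^N ≥ 49N^3 for all N ≥ 9.
For the base case N = 9: 2·3^N = 39366 and 49N^3 = 35721, so 39366 ≥ 35721.
Inductive step: assume the claim holds for N = j, so 2·3^j ≥ 49j^3.
Then 2·3^(j + 1) = 3·(2·3^j) ≥ 3·(49j^3).
Also, for j ≥ 9 we have 3·(49j^3) ≥ 49(j+1)^3, since 3 ≥ (1 + 1/j)^3 for all j ≥ 9.
Combining, 2·3^(j + 1) ≥ 49(j+1)^3.
Hence, by induction on N, the claim holds for every N ≥ 9.
Hence the smallest such n_0 is 9.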